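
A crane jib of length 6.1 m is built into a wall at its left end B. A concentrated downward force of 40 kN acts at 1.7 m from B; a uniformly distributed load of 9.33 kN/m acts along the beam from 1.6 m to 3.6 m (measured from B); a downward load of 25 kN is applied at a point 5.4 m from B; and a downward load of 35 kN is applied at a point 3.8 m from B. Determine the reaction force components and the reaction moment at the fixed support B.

B_x = 0, B_y = 118.7 kN, M_B = 384.5 kN·m

Resultant of the distributed load: 9.33 × 2 = 18.66 kN at 2.6 m from B.
ΣF_x = 0: B_x = 0.
ΣF_y = 0: B_y − 40 − 9.33·2 − 25 − 35 = 0 → B_y = 118.7 kN.
ΣM about B: M_B − 40·1.7 − (9.33·2)·2.6 − 25·5.4 − 35·3.8 = 0 → M_B = 384.5 kN·m.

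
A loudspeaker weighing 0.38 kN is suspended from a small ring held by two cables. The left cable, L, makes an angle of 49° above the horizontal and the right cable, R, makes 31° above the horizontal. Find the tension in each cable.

ΣF_x = 0: −T_L·cos49° + T_R·cos31° = 0 → T_R = 0.76538·T_L.
ΣF_y = 0: T_L·sin49° + T_R·sin31° = 0.38.
Substitute: T_L·(0.75471 + 0.76538·0.515038) = 0.38 → T_L = 0.330748 ≈ 0.3307 kN.
Then T_R = 0.76538 × 0.330748 = 0.2531 kN.

T_L = 0.3307 kN, T_R = 0.2531 kN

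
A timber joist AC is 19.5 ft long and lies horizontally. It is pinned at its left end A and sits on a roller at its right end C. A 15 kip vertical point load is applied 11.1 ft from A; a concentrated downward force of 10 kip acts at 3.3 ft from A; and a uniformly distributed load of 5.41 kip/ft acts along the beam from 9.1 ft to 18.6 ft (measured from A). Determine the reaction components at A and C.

Resultant of the distributed load: 5.41 × 9.5 = 51.395 kip at 13.85 ft from A.
Taking moments about A: C_y·19.5 − 15·11.1 − 10·3.3 − (5.41·9.5)·13.85 = 0 → C_y = 911.32075/19.5 = 46.7344 ≈ 46.73 kip.
ΣF_y = 0: A_y + 46.7344 − 15 − 10 − 5.41·9.5 = 0 → A_y = 29.66 kip.
ΣF_x = 0: no horizontal applied forces, so A_x = 0.

A_x = 0, A_y = 29.66 kip, C_y = 46.73 kip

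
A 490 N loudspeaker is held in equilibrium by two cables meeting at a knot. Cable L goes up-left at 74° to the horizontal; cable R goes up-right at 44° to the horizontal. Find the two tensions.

ΣF_x = 0: −T_L·cos74° + T_R·cos44° = 0 → T_R = 0.383181·T_L.
ΣF_y = 0: T_L·sin74° + T_R·sin44° = 490.
Substitute: T_L·(0.961262 + 0.383181·0.694658) = 490 → T_L = 399.204 ≈ 399.2 N.
Then T_R = 0.383181 × 399.204 = 153.0 N.

T_L = 399.2 N, T_R = 153.0 N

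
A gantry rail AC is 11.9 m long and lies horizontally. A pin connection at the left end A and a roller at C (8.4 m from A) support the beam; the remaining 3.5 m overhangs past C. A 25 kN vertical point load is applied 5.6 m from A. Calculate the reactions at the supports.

A_x = 0, A_y = 8.333 kN, C_y = 16.67 kN

Taking moments about A: C_y·8.4 − 25·5.6 = 0 → C_y = 140/8.4 = 16.6667 ≈ 16.67 kN.
ΣF_y = 0: A_y + 16.6667 − 25 = 0 → A_y = 8.333 kN.
ΣF_x = 0: no horizontal applied forces, so A_x = 0.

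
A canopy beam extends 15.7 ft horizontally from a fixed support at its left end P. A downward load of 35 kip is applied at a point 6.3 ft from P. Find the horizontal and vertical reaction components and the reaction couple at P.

ΣF_x = 0: P_x = 0.
ΣF_y = 0: P_y − 35 = 0 → P_y = 35.00 kip.
ΣM about P: M_P − 35·6.3 = 0 → M_P = 220.5 kip·ft.

P_x = 0, P_y = 35.00 kip, M_P = 220.5 kip·ft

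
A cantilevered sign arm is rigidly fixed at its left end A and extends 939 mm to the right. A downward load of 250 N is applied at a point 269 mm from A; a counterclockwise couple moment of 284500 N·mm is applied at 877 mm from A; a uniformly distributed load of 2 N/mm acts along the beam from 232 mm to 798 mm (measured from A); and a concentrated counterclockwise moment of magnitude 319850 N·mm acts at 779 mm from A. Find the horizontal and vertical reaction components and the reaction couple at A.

Resultant of the distributed load: 2 × 566 = 1132 N at 515 mm from A.
ΣF_x = 0: A_x = 0.
ΣF_y = 0: A_y − 250 − 2·566 = 0 → A_y = 1382 N.
ΣM about A: M_A − 250·269 + 284500 − (2·566)·515 + 319850 = 0 → M_A = 45880 N·mm.

A_x = 0, A_y = 1382 N, M_A = 45880 N·mm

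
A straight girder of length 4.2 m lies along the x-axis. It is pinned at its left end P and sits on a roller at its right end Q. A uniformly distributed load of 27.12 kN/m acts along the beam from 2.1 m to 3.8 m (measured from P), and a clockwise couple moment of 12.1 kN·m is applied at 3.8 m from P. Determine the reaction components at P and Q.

Resultant of the distributed load: 27.12 × 1.7 = 46.104 kN at 2.95 m from P.
Moments about P: Q_y·4.2 − (27.12·1.7)·2.95 − 12.1 = 0 → Q_y = 148.1068/4.2 = 35.2635 ≈ 35.26 kN.
ΣF_y = 0: P_y + 35.2635 − 27.12·1.7 = 0 → P_y = 10.84 kN.
ΣF_x = 0: no horizontal applied forces, so P_x = 0.

P_x = 0, P_y = 10.84 kN, Q_y = 35.26 kN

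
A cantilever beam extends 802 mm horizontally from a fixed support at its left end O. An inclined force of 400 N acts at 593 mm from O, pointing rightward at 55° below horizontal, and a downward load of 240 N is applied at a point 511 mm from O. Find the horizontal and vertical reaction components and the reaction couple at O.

O_x = -229.4 N, O_y = 567.7 N, M_O = 316900 N·mm

ΣF_x = 0: O_x + 400·cos55° = 0 → O_x = -229.4 N.
ΣF_y = 0: O_y − 400·sin55° − 240 = 0 → O_y = 567.7 N.
ΣM about O: M_O − 400·sin55°·593 − 240·511 = 0 → M_O = 316900 N·mm.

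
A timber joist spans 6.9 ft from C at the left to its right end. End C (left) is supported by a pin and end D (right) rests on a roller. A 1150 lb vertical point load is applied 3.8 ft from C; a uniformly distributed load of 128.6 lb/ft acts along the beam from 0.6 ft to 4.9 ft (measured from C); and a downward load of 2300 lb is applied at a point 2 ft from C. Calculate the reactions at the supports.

Resultant of the distributed load: 128.6 × 4.3 = 552.98 lb at 2.75 ft from C.
Taking moments about C: D_y·6.9 − 1150·3.8 − (128.6·4.3)·2.75 − 2300·2 = 0 → D_y = 10490.695/6.9 = 1520.39 ≈ 1520 lb.
ΣF_y = 0: C_y + 1520.39 − 1150 − 128.6·4.3 − 2300 = 0 → C_y = 2483 lb.
ΣF_x = 0: no horizontal applied forces, so C_x = 0.

C_x = 0, C_y = 2483 lb, D_y = 1520 lb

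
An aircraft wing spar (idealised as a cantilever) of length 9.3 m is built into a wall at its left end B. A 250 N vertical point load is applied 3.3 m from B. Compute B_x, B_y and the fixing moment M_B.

ΣF_x = 0: B_x = 0.
ΣF_y = 0: B_y − 250 = 0 → B_y = 250.0 N.
ΣM about B: M_B − 250·3.3 = 0 → M_B = 825.0 N·m.

B_x = 0, B_y = 250.0 N, M_B = 825.0 N·m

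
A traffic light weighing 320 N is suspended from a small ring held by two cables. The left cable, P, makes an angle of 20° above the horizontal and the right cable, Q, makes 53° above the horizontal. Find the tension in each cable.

ΣF_x = 0: −T_P·cos20° + T_Q·cos53° = 0 → T_Q = 1.56143·T_P.
ΣF_y = 0: T_P·sin20° + T_Q·sin53° = 320.
Substitute: T_P·(0.34202 + 1.56143·0.798636) = 320 → T_P = 201.38 ≈ 201.4 N.
Then T_Q = 1.56143 × 201.38 = 314.4 N.

T_P = 201.4 N, T_Q = 314.4 N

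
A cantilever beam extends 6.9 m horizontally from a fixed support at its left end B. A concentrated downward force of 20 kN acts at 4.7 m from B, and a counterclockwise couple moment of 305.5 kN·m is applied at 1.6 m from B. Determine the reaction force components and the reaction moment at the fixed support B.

B_x = 0, B_y = 20.00 kN, M_B = -211.5 kN·m

ΣF_x = 0: B_x = 0.
ΣF_y = 0: B_y − 20 = 0 → B_y = 20.00 kN.
ΣM about B: M_B − 20·4.7 + 305.5 = 0 → M_B = -211.5 kN·m.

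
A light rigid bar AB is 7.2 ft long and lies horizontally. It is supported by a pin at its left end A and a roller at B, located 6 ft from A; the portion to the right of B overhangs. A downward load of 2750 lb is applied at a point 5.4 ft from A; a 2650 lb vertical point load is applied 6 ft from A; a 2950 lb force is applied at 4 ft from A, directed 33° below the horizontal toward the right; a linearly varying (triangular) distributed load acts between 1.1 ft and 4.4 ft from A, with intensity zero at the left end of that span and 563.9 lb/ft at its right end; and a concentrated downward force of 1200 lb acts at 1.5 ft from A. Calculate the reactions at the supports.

Resultant of the triangular load: ½ × 563.9 × 3.3 = 930.435 lb, acting at 3.3 ft from A (one-third of the span from the peak).
ΣM about A: B_y·6 − 2750·5.4 − 2650·6 − 2950·sin33°·4 − (½·563.9·3.3)·3.3 − 1200·1.5 = 0 → B_y = 42047.2/6 = 7007.87 ≈ 7008 lb.
ΣF_y = 0: A_y + 7007.87 − 2750 − 2650 − 2950·sin33° − ½·563.9·3.3 − 1200 = 0 → A_y = 2129 lb.
ΣF_x = 0: A_x + 2950·cos33° = 0 → A_x = -2474 lb.

A_x = -2474 lb, A_y = 2129 lb, B_y = 7008 lb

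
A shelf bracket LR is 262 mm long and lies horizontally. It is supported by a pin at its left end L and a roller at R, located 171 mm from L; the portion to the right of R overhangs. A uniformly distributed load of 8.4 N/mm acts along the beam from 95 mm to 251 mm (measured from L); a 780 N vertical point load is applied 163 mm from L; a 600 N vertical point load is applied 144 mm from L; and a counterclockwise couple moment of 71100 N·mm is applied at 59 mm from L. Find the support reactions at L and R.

Resultant of the distributed load: 8.4 × 156 = 1310.4 N at 173 mm from L.
Taking moments about L: R_y·171 − (8.4·156)·173 − 780·163 − 600·144 + 71100 = 0 → R_y = 369139.2/171 = 2158.71 ≈ 2159 N.
ΣF_y = 0: L_y + 2158.71 − 8.4·156 − 780 − 600 = 0 → L_y = 531.7 N.
ΣF_x = 0: no horizontal applied forces, so L_x = 0.

L_x = 0, L_y = 531.7 N, R_y = 2159 N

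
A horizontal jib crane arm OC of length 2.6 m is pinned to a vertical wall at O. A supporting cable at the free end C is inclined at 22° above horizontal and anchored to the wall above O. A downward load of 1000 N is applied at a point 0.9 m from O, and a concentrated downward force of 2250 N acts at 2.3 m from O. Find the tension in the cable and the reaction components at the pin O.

T = 6237 N, O_x = 5783 N, O_y = 913.5 N

ΣM about O: T·sin22°·2.6 − 1000·0.9 − 2250·2.3 = 0 → T = 6075/(2.6·0.374607) = 6237.31 ≈ 6237 N.
ΣF_x = 0: O_x − T·cos22° = 0 → O_x = 6237.31 × 0.927184 = 5783 N.
ΣF_y = 0: O_y + T·sin22° − 1000 − 2250 = 0 → O_y = 3250 − 6237.31 × 0.374607 = 913.5 N.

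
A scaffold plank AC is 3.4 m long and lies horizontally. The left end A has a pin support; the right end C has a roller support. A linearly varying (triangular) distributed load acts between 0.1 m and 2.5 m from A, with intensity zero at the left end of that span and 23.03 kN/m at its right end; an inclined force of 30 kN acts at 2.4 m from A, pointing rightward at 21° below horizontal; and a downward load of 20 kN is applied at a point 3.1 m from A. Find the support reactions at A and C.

A_x = -28.01 kN, A_y = 18.74 kN, C_y = 39.64 kN

Resultant of the triangular load: ½ × 23.03 × 2.4 = 27.636 kN, acting at 1.7 m from A (one-third of the span from the peak).
Taking moments about A: C_y·3.4 − (½·23.03·2.4)·1.7 − 30·sin21°·2.4 − 20·3.1 = 0 → C_y = 134.784/3.4 = 39.6424 ≈ 39.64 kN.
ΣF_y = 0: A_y + 39.6424 − ½·23.03·2.4 − 30·sin21° − 20 = 0 → A_y = 18.74 kN.
ΣF_x = 0: A_x + 30·cos21° = 0 → A_x = -28.01 kN.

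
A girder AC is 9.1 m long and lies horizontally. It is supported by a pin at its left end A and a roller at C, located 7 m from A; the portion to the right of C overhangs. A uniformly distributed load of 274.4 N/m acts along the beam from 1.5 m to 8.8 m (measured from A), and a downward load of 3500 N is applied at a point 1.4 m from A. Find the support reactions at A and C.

A_x = 0, A_y = 3329 N, C_y = 2174 N

Resultant of the distributed load: 274.4 × 7.3 = 2003.12 N at 5.15 m from A.
Taking moments about A: C_y·7 − (274.4·7.3)·5.15 − 3500·1.4 = 0 → C_y = 15216.068/7 = 2173.72 ≈ 2174 N.
ΣF_y = 0: A_y + 2173.72 − 274.4·7.3 − 3500 = 0 → A_y = 3329 N.
ΣF_x = 0: no horizontal applied forces, so A_x = 0.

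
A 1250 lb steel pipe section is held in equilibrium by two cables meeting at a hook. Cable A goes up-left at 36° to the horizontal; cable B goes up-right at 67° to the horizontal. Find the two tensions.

T_A = 501.3 lb, T_B = 1038 lb

ΣF_x = 0: −T_A·cos36° + T_B·cos67° = 0 → T_B = 2.07052·T_A.
ΣF_y = 0: T_A·sin36° + T_B·sin67° = 1250.
Substitute: T_A·(0.587785 + 2.07052·0.920505) = 1250 → T_A = 501.261 ≈ 501.3 lb.
Then T_B = 2.07052 × 501.261 = 1038 lb.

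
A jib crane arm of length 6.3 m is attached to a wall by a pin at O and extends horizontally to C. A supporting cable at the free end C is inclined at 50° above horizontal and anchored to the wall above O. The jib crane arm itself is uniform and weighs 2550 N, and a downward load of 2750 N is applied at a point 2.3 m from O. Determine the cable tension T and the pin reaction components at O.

ΣM about O: T·sin50°·6.3 − 2550·3.15 − 2750·2.3 = 0 → T = 14357.5/(6.3·0.766044) = 2974.98 ≈ 2975 N.
ΣF_x = 0: O_x − T·cos50° = 0 → O_x = 2974.98 × 0.642788 = 1912 N.
ΣF_y = 0: O_y + T·sin50° − 2550 − 2750 = 0 → O_y = 5300 − 2974.98 × 0.766044 = 3021 N.

T = 2975 N, O_x = 1912 N, O_y = 3021 N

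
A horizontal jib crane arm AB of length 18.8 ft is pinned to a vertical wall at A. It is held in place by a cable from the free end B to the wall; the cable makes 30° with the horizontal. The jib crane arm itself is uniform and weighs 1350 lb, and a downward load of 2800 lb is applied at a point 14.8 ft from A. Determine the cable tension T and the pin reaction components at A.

T = 5759 lb, A_x = 4987 lb, A_y = 1271 lb

ΣM about A: T·sin30°·18.8 − 1350·9.4 − 2800·14.8 = 0 → T = 54130/(18.8·0.5) = 5758.51 ≈ 5759 lb.
ΣF_x = 0: A_x − T·cos30° = 0 → A_x = 5758.51 × 0.866025 = 4987 lb.
ΣF_y = 0: A_y + T·sin30° − 1350 − 2800 = 0 → A_y = 4150 − 5758.51 × 0.5 = 1271 lb.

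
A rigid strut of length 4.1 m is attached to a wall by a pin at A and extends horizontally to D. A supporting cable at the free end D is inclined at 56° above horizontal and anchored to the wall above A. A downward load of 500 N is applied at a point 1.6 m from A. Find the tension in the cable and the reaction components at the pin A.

ΣM about A: T·sin56°·4.1 − 500·1.6 = 0 → T = 800/(4.1·0.829038) = 235.359 ≈ 235.4 N.
ΣF_x = 0: A_x − T·cos56° = 0 → A_x = 235.359 × 0.559193 = 131.6 N.
ΣF_y = 0: A_y + T·sin56° − 500 = 0 → A_y = 500 − 235.359 × 0.829038 = 304.9 N.

T = 235.4 N, A_x = 131.6 N, A_y = 304.9 N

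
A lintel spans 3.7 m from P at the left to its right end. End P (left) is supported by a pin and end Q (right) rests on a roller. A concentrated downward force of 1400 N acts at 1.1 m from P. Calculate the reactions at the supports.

P_x = 0, P_y = 983.8 N, Q_y = 416.2 N

ΣM about P: Q_y·3.7 − 1400·1.1 = 0 → Q_y = 1540/3.7 = 416.216 ≈ 416.2 N.
ΣF_y = 0: P_y + 416.216 − 1400 = 0 → P_y = 983.8 N.
ΣF_x = 0: no horizontal applied forces, so P_x = 0.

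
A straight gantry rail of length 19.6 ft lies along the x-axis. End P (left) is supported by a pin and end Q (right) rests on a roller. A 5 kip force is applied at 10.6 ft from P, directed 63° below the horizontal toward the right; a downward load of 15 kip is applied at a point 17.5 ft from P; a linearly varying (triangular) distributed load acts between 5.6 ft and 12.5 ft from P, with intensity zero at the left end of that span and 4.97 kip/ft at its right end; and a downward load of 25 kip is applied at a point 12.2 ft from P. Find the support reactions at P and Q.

Resultant of the triangular load: ½ × 4.97 × 6.9 = 17.1465 kip, acting at 10.2 ft from P (one-third of the span from the peak).
ΣM about P: Q_y·19.6 − 5·sin63°·10.6 − 15·17.5 − (½·4.97·6.9)·10.2 − 25·12.2 = 0 → Q_y = 789.618/19.6 = 40.2866 ≈ 40.29 kip.
ΣF_y = 0: P_y + 40.2866 − 5·sin63° − 15 − ½·4.97·6.9 − 25 = 0 → P_y = 21.31 kip.
ΣF_x = 0: P_x + 5·cos63° = 0 → P_x = -2.270 kip.

P_x = -2.270 kip, P_y = 21.31 kip, Q_y = 40.29 kip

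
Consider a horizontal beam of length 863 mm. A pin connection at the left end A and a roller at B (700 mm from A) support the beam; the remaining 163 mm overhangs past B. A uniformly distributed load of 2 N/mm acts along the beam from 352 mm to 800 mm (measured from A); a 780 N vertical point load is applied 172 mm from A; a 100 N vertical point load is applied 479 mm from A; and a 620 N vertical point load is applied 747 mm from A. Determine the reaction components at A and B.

A_x = 0, A_y = 737.0 N, B_y = 1659 N

Resultant of the distributed load: 2 × 448 = 896 N at 576 mm from A.
Taking moments about A: B_y·700 − (2·448)·576 − 780·172 − 100·479 − 620·747 = 0 → B_y = 1161296/700 = 1658.99 ≈ 1659 N.
ΣF_y = 0: A_y + 1658.99 − 2·448 − 780 − 100 − 620 = 0 → A_y = 737.0 N.
ΣF_x = 0: no horizontal applied forces, so A_x = 0.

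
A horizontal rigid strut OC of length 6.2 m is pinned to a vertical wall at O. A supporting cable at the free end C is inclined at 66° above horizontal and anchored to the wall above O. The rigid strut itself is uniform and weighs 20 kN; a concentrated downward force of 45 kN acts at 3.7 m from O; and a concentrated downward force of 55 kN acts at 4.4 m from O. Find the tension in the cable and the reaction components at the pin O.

ΣM about O: T·sin66°·6.2 − 20·3.1 − 45·3.7 − 55·4.4 = 0 → T = 470.5/(6.2·0.913545) = 83.0688 ≈ 83.07 kN.
ΣF_x = 0: O_x − T·cos66° = 0 → O_x = 83.0688 × 0.406737 = 33.79 kN.
ΣF_y = 0: O_y + T·sin66° − 20 − 45 − 55 = 0 → O_y = 120 − 83.0688 × 0.913545 = 44.11 kN.

T = 83.07 kN, O_x = 33.79 kN, O_y = 44.11 kN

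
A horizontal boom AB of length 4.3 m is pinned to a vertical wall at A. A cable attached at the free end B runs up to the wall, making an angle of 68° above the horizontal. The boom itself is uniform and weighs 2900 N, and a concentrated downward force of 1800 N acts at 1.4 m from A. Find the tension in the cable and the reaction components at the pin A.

ΣM about A: T·sin68°·4.3 − 2900·2.15 − 1800·1.4 = 0 → T = 8755/(4.3·0.927184) = 2195.95 ≈ 2196 N.
ΣF_x = 0: A_x − T·cos68° = 0 → A_x = 2195.95 × 0.374607 = 822.6 N.
ΣF_y = 0: A_y + T·sin68° − 2900 − 1800 = 0 → A_y = 4700 − 2195.95 × 0.927184 = 2664 N.

T = 2196 N, A_x = 822.6 N, A_y = 2664 N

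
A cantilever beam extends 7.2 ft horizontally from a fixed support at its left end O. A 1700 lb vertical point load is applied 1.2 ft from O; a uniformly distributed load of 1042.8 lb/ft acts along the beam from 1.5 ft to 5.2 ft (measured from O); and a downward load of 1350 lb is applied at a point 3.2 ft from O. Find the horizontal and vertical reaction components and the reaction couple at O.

O_x = 0, O_y = 6908 lb, M_O = 19290 lb·ft

Resultant of the distributed load: 1042.8 × 3.7 = 3858.36 lb at 3.35 ft from O.
ΣF_x = 0: O_x = 0.
ΣF_y = 0: O_y − 1700 − 1042.8·3.7 − 1350 = 0 → O_y = 6908 lb.
ΣM about O: M_O − 1700·1.2 − (1042.8·3.7)·3.35 − 1350·3.2 = 0 → M_O = 19290 lb·ft.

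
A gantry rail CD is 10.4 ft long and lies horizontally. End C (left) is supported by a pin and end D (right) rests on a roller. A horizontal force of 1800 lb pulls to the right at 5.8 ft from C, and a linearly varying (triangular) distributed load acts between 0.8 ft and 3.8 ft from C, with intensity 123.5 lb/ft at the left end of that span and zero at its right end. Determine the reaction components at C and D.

C_x = -1800 lb, C_y = 153.2 lb, D_y = 32.06 lb

Resultant of the triangular load: ½ × 123.5 × 3 = 185.25 lb, acting at 1.8 ft from C (one-third of the span from the peak).
Taking moments about C: D_y·10.4 − (½·123.5·3)·1.8 = 0 → D_y = 333.45/10.4 = 32.0625 ≈ 32.06 lb.
ΣF_y = 0: C_y + 32.0625 − ½·123.5·3 = 0 → C_y = 153.2 lb.
ΣF_x = 0: C_x + 1800 = 0 → C_x = -1800 lb.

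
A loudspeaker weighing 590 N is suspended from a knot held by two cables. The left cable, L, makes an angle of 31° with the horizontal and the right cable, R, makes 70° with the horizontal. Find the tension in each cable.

ΣF_x = 0: −T_L·cos31° + T_R·cos70° = 0 → T_R = 2.50619·T_L.
ΣF_y = 0: T_L·sin31° + T_R·sin70° = 590.
Substitute: T_L·(0.515038 + 2.50619·0.939693) = 590 → T_L = 205.569 ≈ 205.6 N.
Then T_R = 2.50619 × 205.569 = 515.2 N.

T_L = 205.6 N, T_R = 515.2 N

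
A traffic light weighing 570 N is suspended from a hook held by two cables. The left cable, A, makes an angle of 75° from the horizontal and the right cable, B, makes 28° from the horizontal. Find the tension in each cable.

ΣF_x = 0: −T_A·cos75° + T_B·cos28° = 0 → T_B = 0.293131·T_A.
ΣF_y = 0: T_A·sin75° + T_B·sin28° = 570.
Substitute: T_A·(0.965926 + 0.293131·0.469472) = 570 → T_A = 516.518 ≈ 516.5 N.
Then T_B = 0.293131 × 516.518 = 151.4 N.

T_A = 516.5 N, T_B = 151.4 N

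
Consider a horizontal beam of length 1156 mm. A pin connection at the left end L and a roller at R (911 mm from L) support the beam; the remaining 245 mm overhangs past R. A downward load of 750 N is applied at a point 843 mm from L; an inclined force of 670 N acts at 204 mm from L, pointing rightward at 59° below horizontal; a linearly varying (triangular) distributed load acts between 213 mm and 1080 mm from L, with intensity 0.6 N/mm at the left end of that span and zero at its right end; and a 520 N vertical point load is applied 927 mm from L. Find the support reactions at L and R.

Resultant of the triangular load: ½ × 0.6 × 867 = 260.1 N, acting at 502 mm from L (one-third of the span from the peak).
Moments about L: R_y·911 − 750·843 − 670·sin59°·204 − (½·0.6·867)·502 − 520·927 = 0 → R_y = 1362020/911 = 1495.08 ≈ 1495 N.
ΣF_y = 0: L_y + 1495.08 − 750 − 670·sin59° − ½·0.6·867 − 520 = 0 → L_y = 609.3 N.
ΣF_x = 0: L_x + 670·cos59° = 0 → L_x = -345.1 N.

L_x = -345.1 N, L_y = 609.3 N, R_y = 1495 N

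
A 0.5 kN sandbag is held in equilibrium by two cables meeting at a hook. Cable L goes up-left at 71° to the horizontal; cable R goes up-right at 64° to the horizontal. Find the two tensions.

T_L = 0.3100 kN, T_R = 0.2302 kN

ΣF_x = 0: −T_L·cos71° + T_R·cos64° = 0 → T_R = 0.742677·T_L.
ΣF_y = 0: T_L·sin71° + T_R·sin64° = 0.5.
Substitute: T_L·(0.945519 + 0.742677·0.898794) = 0.5 → T_L = 0.309975 ≈ 0.3100 kN.
Then T_R = 0.742677 × 0.309975 = 0.2302 kN.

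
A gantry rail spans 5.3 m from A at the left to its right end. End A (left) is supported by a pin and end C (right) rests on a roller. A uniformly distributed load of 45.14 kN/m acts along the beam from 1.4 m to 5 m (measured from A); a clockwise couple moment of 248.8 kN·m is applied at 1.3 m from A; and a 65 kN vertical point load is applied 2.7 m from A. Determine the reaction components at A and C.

Resultant of the distributed load: 45.14 × 3.6 = 162.504 kN at 3.2 m from A.
Moments about A: C_y·5.3 − (45.14·3.6)·3.2 − 248.8 − 65·2.7 = 0 → C_y = 944.3128/5.3 = 178.172 ≈ 178.2 kN.
ΣF_y = 0: A_y + 178.172 − 45.14·3.6 − 65 = 0 → A_y = 49.33 kN.
ΣF_x = 0: no horizontal applied forces, so A_x = 0.

A_x = 0, A_y = 49.33 kN, C_y = 178.2 kN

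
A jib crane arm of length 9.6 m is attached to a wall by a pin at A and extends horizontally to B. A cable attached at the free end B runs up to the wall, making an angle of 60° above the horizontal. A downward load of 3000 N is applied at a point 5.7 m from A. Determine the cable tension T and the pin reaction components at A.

ΣM about A: T·sin60°·9.6 − 3000·5.7 = 0 → T = 17100/(9.6·0.866025) = 2056.81 ≈ 2057 N.
ΣF_x = 0: A_x − T·cos60° = 0 → A_x = 2056.81 × 0.5 = 1028 N.
ΣF_y = 0: A_y + T·sin60° − 3000 = 0 → A_y = 3000 − 2056.81 × 0.866025 = 1219 N.

T = 2057 N, A_x = 1028 N, A_y = 1219 N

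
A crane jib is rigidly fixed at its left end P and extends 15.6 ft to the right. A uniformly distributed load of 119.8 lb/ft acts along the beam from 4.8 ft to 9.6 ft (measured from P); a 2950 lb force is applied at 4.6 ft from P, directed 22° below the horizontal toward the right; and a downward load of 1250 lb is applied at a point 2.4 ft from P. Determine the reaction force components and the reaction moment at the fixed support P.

Resultant of the distributed load: 119.8 × 4.8 = 575.04 lb at 7.2 ft from P.
ΣF_x = 0: P_x + 2950·cos22° = 0 → P_x = -2735 lb.
ΣF_y = 0: P_y − 119.8·4.8 − 2950·sin22° − 1250 = 0 → P_y = 2930 lb.
ΣM about P: M_P − (119.8·4.8)·7.2 − 2950·sin22°·4.6 − 1250·2.4 = 0 → M_P = 12220 lb·ft.

P_x = -2735 lb, P_y = 2930 lb, M_P = 12220 lb·ft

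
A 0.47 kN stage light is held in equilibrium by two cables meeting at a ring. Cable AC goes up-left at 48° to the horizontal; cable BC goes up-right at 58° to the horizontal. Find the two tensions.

T_AC = 0.2591 kN, T_BC = 0.3272 kN

ΣF_x = 0: −T_AC·cos48° + T_BC·cos58° = 0 → T_BC = 1.2627·T_AC.
ΣF_y = 0: T_AC·sin48° + T_BC·sin58° = 0.47.
Substitute: T_AC·(0.743145 + 1.2627·0.848048) = 0.47 → T_AC = 0.259099 ≈ 0.2591 kN.
Then T_BC = 1.2627 × 0.259099 = 0.3272 kN.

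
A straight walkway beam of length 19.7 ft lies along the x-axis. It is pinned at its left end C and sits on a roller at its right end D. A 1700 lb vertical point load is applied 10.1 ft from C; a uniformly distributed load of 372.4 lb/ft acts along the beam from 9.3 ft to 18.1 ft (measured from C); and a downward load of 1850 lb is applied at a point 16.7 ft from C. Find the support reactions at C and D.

C_x = 0, C_y = 2108 lb, D_y = 4719 lb

Resultant of the distributed load: 372.4 × 8.8 = 3277.12 lb at 13.7 ft from C.
Moments about C: D_y·19.7 − 1700·10.1 − (372.4·8.8)·13.7 − 1850·16.7 = 0 → D_y = 92961.544/19.7 = 4718.86 ≈ 4719 lb.
ΣF_y = 0: C_y + 4718.86 − 1700 − 372.4·8.8 − 1850 = 0 → C_y = 2108 lb.
ΣF_x = 0: no horizontal applied forces, so C_x = 0.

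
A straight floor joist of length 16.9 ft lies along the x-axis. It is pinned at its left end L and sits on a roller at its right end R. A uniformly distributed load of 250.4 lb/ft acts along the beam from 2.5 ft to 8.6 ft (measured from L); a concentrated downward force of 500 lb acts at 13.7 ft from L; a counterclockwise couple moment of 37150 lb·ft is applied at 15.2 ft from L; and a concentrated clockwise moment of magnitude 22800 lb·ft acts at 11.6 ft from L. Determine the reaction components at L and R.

L_x = 0, L_y = 1970 lb, R_y = 57.83 lb

Resultant of the distributed load: 250.4 × 6.1 = 1527.44 lb at 5.55 ft from L.
ΣM about L: R_y·16.9 − (250.4·6.1)·5.55 − 500·13.7 + 37150 − 22800 = 0 → R_y = 977.292/16.9 = 57.8279 ≈ 57.83 lb.
ΣF_y = 0: L_y + 57.8279 − 250.4·6.1 − 500 = 0 → L_y = 1970 lb.
ΣF_x = 0: no horizontal applied forces, so L_x = 0.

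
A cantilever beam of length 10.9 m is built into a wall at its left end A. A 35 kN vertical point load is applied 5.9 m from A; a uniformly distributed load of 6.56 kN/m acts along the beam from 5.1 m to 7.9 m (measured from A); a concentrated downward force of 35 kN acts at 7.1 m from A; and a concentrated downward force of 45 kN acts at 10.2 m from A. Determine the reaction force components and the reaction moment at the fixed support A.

Resultant of the distributed load: 6.56 × 2.8 = 18.368 kN at 6.5 m from A.
ΣF_x = 0: A_x = 0.
ΣF_y = 0: A_y − 35 − 6.56·2.8 − 35 − 45 = 0 → A_y = 133.4 kN.
ΣM about A: M_A − 35·5.9 − (6.56·2.8)·6.5 − 35·7.1 − 45·10.2 = 0 → M_A = 1033 kN·m.

A_x = 0, A_y = 133.4 kN, M_A = 1033 kN·m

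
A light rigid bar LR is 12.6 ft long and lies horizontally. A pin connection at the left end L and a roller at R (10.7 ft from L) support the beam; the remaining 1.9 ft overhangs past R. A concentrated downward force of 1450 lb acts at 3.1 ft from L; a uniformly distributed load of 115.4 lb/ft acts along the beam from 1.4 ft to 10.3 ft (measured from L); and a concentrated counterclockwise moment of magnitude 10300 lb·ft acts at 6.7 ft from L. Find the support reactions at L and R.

L_x = 0, L_y = 2458 lb, R_y = 19.00 lb

Resultant of the distributed load: 115.4 × 8.9 = 1027.06 lb at 5.85 ft from L.
ΣM about L: R_y·10.7 − 1450·3.1 − (115.4·8.9)·5.85 + 10300 = 0 → R_y = 203.301/10.7 = 19.0001 ≈ 19.00 lb.
ΣF_y = 0: L_y + 19.0001 − 1450 − 115.4·8.9 = 0 → L_y = 2458 lb.
ΣF_x = 0: no horizontal applied forces, so L_x = 0.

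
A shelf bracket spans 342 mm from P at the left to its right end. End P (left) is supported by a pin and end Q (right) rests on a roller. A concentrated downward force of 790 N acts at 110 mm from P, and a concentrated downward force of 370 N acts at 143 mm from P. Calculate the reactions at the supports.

P_x = 0, P_y = 751.2 N, Q_y = 408.8 N

Moments about P: Q_y·342 − 790·110 − 370·143 = 0 → Q_y = 139810/342 = 408.801 ≈ 408.8 N.
ΣF_y = 0: P_y + 408.801 − 790 − 370 = 0 → P_y = 751.2 N.
ΣF_x = 0: no horizontal applied forces, so P_x = 0.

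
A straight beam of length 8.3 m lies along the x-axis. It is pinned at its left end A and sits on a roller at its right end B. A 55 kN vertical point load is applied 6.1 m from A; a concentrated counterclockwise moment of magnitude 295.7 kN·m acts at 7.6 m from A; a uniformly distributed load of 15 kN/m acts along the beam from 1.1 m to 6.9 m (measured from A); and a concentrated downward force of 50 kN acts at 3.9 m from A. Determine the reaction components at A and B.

A_x = 0, A_y = 121.8 kN, B_y = 70.22 kN

Resultant of the distributed load: 15 × 5.8 = 87 kN at 4 m from A.
Moments about A: B_y·8.3 − 55·6.1 + 295.7 − (15·5.8)·4 − 50·3.9 = 0 → B_y = 582.8/8.3 = 70.2169 ≈ 70.22 kN.
ΣF_y = 0: A_y + 70.2169 − 55 − 15·5.8 − 50 = 0 → A_y = 121.8 kN.
ΣF_x = 0: no horizontal applied forces, so A_x = 0.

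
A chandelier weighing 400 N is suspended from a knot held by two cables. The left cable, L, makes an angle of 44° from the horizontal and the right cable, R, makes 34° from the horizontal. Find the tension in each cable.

T_L = 339.0 N, T_R = 294.2 N

ΣF_x = 0: −T_L·cos44° + T_R·cos34° = 0 → T_R = 0.867681·T_L.
ΣF_y = 0: T_L·sin44° + T_R·sin34° = 400.
Substitute: T_L·(0.694658 + 0.867681·0.559193) = 400 → T_L = 339.024 ≈ 339.0 N.
Then T_R = 0.867681 × 339.024 = 294.2 N.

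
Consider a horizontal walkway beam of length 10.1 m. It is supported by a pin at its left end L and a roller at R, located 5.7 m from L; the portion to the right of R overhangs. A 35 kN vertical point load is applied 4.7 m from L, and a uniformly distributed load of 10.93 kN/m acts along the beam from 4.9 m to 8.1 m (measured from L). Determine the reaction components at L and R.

Resultant of the distributed load: 10.93 × 3.2 = 34.976 kN at 6.5 m from L.
ΣM about L: R_y·5.7 − 35·4.7 − (10.93·3.2)·6.5 = 0 → R_y = 391.844/5.7 = 68.7446 ≈ 68.74 kN.
ΣF_y = 0: L_y + 68.7446 − 35 − 10.93·3.2 = 0 → L_y = 1.231 kN.
ΣF_x = 0: no horizontal applied forces, so L_x = 0.

L_x = 0, L_y = 1.231 kN, R_y = 68.74 kN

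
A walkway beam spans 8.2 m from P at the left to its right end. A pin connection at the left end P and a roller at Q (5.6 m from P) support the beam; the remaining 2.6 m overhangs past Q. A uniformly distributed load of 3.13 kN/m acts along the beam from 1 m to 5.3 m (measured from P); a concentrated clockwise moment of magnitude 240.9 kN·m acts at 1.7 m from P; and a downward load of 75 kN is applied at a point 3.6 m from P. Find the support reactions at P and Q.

P_x = 0, P_y = -10.34 kN, Q_y = 98.80 kN

Resultant of the distributed load: 3.13 × 4.3 = 13.459 kN at 3.15 m from P.
ΣM about P: Q_y·5.6 − (3.13·4.3)·3.15 − 240.9 − 75·3.6 = 0 → Q_y = 553.29585/5.6 = 98.8028 ≈ 98.80 kN.
ΣF_y = 0: P_y + 98.8028 − 3.13·4.3 − 75 = 0 → P_y = -10.34 kN.
ΣF_x = 0: no horizontal applied forces, so P_x = 0.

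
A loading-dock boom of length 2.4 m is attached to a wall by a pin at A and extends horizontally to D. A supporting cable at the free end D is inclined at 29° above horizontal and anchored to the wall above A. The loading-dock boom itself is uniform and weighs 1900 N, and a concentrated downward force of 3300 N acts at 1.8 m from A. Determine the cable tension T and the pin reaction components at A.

T = 7065 N, A_x = 6179 N, A_y = 1775 N

ΣM about A: T·sin29°·2.4 − 1900·1.2 − 3300·1.8 = 0 → T = 8220/(2.4·0.48481) = 7064.62 ≈ 7065 N.
ΣF_x = 0: A_x − T·cos29° = 0 → A_x = 7064.62 × 0.87462 = 6179 N.
ΣF_y = 0: A_y + T·sin29° − 1900 − 3300 = 0 → A_y = 5200 − 7064.62 × 0.48481 = 1775 N.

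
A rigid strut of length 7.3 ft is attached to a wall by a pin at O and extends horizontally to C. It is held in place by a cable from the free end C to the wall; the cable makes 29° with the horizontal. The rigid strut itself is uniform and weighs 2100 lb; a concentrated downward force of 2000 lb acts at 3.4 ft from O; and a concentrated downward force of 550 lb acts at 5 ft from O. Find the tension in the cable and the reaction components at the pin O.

ΣM about O: T·sin29°·7.3 − 2100·3.65 − 2000·3.4 − 550·5 = 0 → T = 17215/(7.3·0.48481) = 4864.21 ≈ 4864 lb.
ΣF_x = 0: O_x − T·cos29° = 0 → O_x = 4864.21 × 0.87462 = 4254 lb.
ΣF_y = 0: O_y + T·sin29° − 2100 − 2000 − 550 = 0 → O_y = 4650 − 4864.21 × 0.48481 = 2292 lb.

T = 4864 lb, O_x = 4254 lb, O_y = 2292 lb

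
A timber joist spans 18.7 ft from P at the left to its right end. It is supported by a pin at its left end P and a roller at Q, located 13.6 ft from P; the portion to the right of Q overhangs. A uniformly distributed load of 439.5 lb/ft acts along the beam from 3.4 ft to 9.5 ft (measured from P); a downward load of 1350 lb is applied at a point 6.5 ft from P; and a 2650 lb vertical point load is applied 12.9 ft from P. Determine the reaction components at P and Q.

Resultant of the distributed load: 439.5 × 6.1 = 2680.95 lb at 6.45 ft from P.
Taking moments about P: Q_y·13.6 − (439.5·6.1)·6.45 − 1350·6.5 − 2650·12.9 = 0 → Q_y = 60252.1275/13.6 = 4430.3 ≈ 4430 lb.
ΣF_y = 0: P_y + 4430.3 − 439.5·6.1 − 1350 − 2650 = 0 → P_y = 2251 lb.
ΣF_x = 0: no horizontal applied forces, so P_x = 0.

P_x = 0, P_y = 2251 lb, Q_y = 4430 lb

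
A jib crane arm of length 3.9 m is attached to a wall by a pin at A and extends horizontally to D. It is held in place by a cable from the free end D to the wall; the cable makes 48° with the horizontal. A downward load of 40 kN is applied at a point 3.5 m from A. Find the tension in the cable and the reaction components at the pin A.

ΣM about A: T·sin48°·3.9 − 40·3.5 = 0 → T = 140/(3.9·0.743145) = 48.3048 ≈ 48.30 kN.
ΣF_x = 0: A_x − T·cos48° = 0 → A_x = 48.3048 × 0.669131 = 32.32 kN.
ΣF_y = 0: A_y + T·sin48° − 40 = 0 → A_y = 40 − 48.3048 × 0.743145 = 4.103 kN.

T = 48.30 kN, A_x = 32.32 kN, A_y = 4.103 kN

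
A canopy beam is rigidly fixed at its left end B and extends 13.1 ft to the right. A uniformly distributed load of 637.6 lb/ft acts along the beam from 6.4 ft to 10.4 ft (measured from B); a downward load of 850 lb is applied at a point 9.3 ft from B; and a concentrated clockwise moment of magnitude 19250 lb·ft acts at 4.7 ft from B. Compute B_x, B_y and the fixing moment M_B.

B_x = 0, B_y = 3400 lb, M_B = 48580 lb·ft

Resultant of the distributed load: 637.6 × 4 = 2550.4 lb at 8.4 ft from B.
ΣF_x = 0: B_x = 0.
ΣF_y = 0: B_y − 637.6·4 − 850 = 0 → B_y = 3400 lb.
ΣM about B: M_B − (637.6·4)·8.4 − 850·9.3 − 19250 = 0 → M_B = 48580 lb·ft.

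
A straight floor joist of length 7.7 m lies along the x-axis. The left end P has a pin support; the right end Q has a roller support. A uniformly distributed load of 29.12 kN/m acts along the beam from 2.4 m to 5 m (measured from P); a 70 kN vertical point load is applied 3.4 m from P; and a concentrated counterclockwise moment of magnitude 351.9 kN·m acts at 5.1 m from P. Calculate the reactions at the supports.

Resultant of the distributed load: 29.12 × 2.6 = 75.712 kN at 3.7 m from P.
ΣM about P: Q_y·7.7 − (29.12·2.6)·3.7 − 70·3.4 + 351.9 = 0 → Q_y = 166.2344/7.7 = 21.5889 ≈ 21.59 kN.
ΣF_y = 0: P_y + 21.5889 − 29.12·2.6 − 70 = 0 → P_y = 124.1 kN.
ΣF_x = 0: no horizontal applied forces, so P_x = 0.

P_x = 0, P_y = 124.1 kN, Q_y = 21.59 kN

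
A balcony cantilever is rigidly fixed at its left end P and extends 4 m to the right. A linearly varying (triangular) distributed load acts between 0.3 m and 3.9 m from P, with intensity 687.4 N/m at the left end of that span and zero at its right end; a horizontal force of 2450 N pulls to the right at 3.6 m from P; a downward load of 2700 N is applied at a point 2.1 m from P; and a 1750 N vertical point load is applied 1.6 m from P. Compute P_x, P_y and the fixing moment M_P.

Resultant of the triangular load: ½ × 687.4 × 3.6 = 1237.32 N, acting at 1.5 m from P (one-third of the span from the peak).
ΣF_x = 0: P_x + 2450 = 0 → P_x = -2450 N.
ΣF_y = 0: P_y − ½·687.4·3.6 − 2700 − 1750 = 0 → P_y = 5687 N.
ΣM about P: M_P − (½·687.4·3.6)·1.5 − 2700·2.1 − 1750·1.6 = 0 → M_P = 10330 N·m.

P_x = -2450 N, P_y = 5687 N, M_P = 10330 N·m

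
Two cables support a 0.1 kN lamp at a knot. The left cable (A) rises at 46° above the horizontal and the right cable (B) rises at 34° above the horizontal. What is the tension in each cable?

ΣF_x = 0: −T_A·cos46° + T_B·cos34° = 0 → T_B = 0.837909·T_A.
ΣF_y = 0: T_A·sin46° + T_B·sin34° = 0.1.
Substitute: T_A·(0.71934 + 0.837909·0.559193) = 0.1 → T_A = 0.0841827 ≈ 0.08418 kN.
Then T_B = 0.837909 × 0.0841827 = 0.07054 kN.

T_A = 0.08418 kN, T_B = 0.07054 kN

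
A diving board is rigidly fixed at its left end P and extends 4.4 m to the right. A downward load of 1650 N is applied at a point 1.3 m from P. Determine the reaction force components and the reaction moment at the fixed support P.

P_x = 0, P_y = 1650 N, M_P = 2145 N·m

ΣF_x = 0: P_x = 0.
ΣF_y = 0: P_y − 1650 = 0 → P_y = 1650 N.
ΣM about P: M_P − 1650·1.3 = 0 → M_P = 2145 N·m.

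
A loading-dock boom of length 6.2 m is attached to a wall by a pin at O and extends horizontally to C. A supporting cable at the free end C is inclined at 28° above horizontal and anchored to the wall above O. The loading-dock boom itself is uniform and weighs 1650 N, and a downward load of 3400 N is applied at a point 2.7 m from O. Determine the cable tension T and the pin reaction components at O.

ΣM about O: T·sin28°·6.2 − 1650·3.1 − 3400·2.7 = 0 → T = 14295/(6.2·0.469472) = 4911.15 ≈ 4911 N.
ΣF_x = 0: O_x − T·cos28° = 0 → O_x = 4911.15 × 0.882948 = 4336 N.
ΣF_y = 0: O_y + T·sin28° − 1650 − 3400 = 0 → O_y = 5050 − 4911.15 × 0.469472 = 2744 N.

T = 4911 N, O_x = 4336 N, O_y = 2744 N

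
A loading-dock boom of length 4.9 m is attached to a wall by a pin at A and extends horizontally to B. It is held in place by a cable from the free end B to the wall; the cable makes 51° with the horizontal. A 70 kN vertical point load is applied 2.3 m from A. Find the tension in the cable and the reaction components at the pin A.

ΣM about A: T·sin51°·4.9 − 70·2.3 = 0 → T = 161/(4.9·0.777146) = 42.2792 ≈ 42.28 kN.
ΣF_x = 0: A_x − T·cos51° = 0 → A_x = 42.2792 × 0.62932 = 26.61 kN.
ΣF_y = 0: A_y + T·sin51° − 70 = 0 → A_y = 70 − 42.2792 × 0.777146 = 37.14 kN.

T = 42.28 kN, A_x = 26.61 kN, A_y = 37.14 kN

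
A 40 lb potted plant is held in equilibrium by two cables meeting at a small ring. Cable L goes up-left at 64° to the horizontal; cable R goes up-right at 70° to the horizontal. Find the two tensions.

ΣF_x = 0: −T_L·cos64° + T_R·cos70° = 0 → T_R = 1.28171·T_L.
ΣF_y = 0: T_L·sin64° + T_R·sin70° = 40.
Substitute: T_L·(0.898794 + 1.28171·0.939693) = 40 → T_L = 19.0186 ≈ 19.02 lb.
Then T_R = 1.28171 × 19.0186 = 24.38 lb.

T_L = 19.02 lb, T_R = 24.38 lb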